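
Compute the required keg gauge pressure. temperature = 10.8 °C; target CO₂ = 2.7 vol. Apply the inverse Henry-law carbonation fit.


psi = vols/(0.01821 + 0.09011·e^(−0.04·T)) − 14.695
psi = 2.7/(0.01821 + 0.09011·e^(−0.04·10.8)) − 14.695

20.5024 psi


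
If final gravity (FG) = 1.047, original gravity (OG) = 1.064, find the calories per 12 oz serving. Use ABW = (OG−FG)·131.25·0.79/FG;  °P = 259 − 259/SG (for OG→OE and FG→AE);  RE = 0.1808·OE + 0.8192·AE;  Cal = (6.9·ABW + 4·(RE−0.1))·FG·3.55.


ABW = (1.064 − 1.047)·131.25·0.79/1.047 = 1.6836
OE = 259 − 259/1.064 = 15.5789 °P
AE = 259 − 259/1.047 = 11.6266 °P
RE = 0.1808·15.5789 + 0.8192·11.6266 = 12.3411 °P
Cal = (6.9·1.6836 + 4·(12.3411−0.1))·1.047·3.55

225.1710 kcal


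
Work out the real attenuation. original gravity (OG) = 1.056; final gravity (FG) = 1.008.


AA = (OG−FG)/(OG−1)·100;  RA = AA·0.8192
AA = (1.056 − 1.008)/(1.056 − 1)·100 = 85.7143
RA = 85.7143·0.8192

70.2171 %


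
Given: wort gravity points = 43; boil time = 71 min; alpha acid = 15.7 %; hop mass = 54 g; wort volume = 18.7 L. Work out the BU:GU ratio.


U = 1.65·0.000125^(GP/1000)·(1−e^(−0.04t))/4.15;  IBU = (α/100)·m·U·1000/V;  BU:GU = IBU/GP
U = 1.65·0.000125^(43/1000)·(1−e^(−0.04·71))/4.15 = 0.2544
IBU = (15.7/100)·54·0.2544·1000/18.7 = 115.3213
BU:GU = 115.3213/43

2.6819


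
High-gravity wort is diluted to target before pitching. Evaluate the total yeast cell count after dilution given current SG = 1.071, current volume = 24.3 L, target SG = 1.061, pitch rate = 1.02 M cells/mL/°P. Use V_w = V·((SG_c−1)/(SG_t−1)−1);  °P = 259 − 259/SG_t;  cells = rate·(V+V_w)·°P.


V_w = 24.3·((1.071−1)/(1.061−1)−1) = 3.9836
V_final = 24.3 + 3.9836 = 28.2836
°P = 259 − 259/1.061 = 14.8907
cells = 1.02·28.2836·14.8907

429.5851 billion cells


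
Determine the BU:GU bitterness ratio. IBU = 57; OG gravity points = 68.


BU:GU = IBU / OG_points
BU:GU = 57 / 68

0.8382


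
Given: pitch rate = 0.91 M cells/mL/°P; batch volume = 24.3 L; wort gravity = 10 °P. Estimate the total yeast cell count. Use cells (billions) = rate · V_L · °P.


cells = 0.91 · 24.3 · 10

221.1300 billion cells


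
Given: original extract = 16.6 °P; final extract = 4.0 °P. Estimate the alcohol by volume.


SG = 259/(259 − P);  ABV = (OG − FG)·131.25
OG = 259/(259 − 16.6) = 1.0685
FG = 259/(259 − 4.0) = 1.0157
ABV = (1.0685 − 1.0157)·131.25

6.9294 % ABV


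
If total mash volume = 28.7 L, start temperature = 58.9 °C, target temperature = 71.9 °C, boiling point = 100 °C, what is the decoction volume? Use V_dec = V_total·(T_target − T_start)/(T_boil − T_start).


V_dec = 28.7·(71.9 − 58.9)/(100 − 58.9)

9.0779 L


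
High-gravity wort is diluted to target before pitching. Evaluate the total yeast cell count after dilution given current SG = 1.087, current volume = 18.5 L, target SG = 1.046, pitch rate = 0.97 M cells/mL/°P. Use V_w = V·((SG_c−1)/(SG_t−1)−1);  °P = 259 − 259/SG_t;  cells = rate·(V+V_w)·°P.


V_w = 18.5·((1.087−1)/(1.046−1)−1) = 16.4891
V_final = 18.5 + 16.4891 = 34.9891
°P = 259 − 259/1.046 = 11.3901
cells = 0.97·34.9891·11.3901

386.5724 billion cells


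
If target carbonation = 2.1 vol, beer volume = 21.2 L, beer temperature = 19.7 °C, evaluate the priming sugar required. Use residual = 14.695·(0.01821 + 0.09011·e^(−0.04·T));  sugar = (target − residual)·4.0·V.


residual = 14.695·(0.01821 + 0.09011·e^(−0.04·19.7)) = 0.8698
sugar = (2.1 − 0.8698)·4.0·21.2

104.3239 g


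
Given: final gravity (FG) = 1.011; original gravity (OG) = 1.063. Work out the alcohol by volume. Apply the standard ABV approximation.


ABV = (OG − FG) · 131.25
ABV = (1.063 − 1.011) · 131.25

6.8250 % ABV


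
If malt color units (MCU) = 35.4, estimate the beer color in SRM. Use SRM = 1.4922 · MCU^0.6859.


SRM = 1.4922 · 35.4^0.6859

17.2301 SRM


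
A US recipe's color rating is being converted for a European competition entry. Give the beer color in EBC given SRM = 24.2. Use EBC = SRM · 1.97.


EBC = 24.2 · 1.97

47.6740 EBC


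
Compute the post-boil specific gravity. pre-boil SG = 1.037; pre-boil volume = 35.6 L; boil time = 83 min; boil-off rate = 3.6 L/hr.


V_post = V_pre − rate·(t/60);  SG_post = 1 + (SG_pre−1)·V_pre/V_post
V_post = 35.6 − 3.6·(83/60) = 30.6200
SG_post = 1 + (1.037 − 1)·35.6/30.6200

1.0430


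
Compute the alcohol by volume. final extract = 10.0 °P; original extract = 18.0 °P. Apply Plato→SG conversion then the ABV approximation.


SG = 259/(259 − P);  ABV = (OG − FG)·131.25
OG = 259/(259 − 18.0) = 1.0747
FG = 259/(259 − 10.0) = 1.0402
ABV = (1.0747 − 1.0402)·131.25

4.5318 % ABV


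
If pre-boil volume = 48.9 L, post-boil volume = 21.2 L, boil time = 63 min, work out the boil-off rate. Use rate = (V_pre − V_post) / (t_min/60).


rate = (48.9 − 21.2) / (63/60)

26.3810 L/hr


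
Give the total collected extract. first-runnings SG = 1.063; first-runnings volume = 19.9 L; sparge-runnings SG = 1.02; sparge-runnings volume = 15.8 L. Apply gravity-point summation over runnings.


total = Σ (SG_i − 1)·1000·V_i
first = (1.063 − 1)·1000·19.9 = 1253.7000
sparge = (1.02 − 1)·1000·15.8 = 316.0000
total = 1253.7000 + 316.0000

1569.7000 gravity·L


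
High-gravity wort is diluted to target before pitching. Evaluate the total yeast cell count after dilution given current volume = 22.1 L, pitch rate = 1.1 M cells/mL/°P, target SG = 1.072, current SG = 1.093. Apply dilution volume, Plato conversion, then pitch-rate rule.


V_w = V·((SG_c−1)/(SG_t−1)−1);  °P = 259 − 259/SG_t;  cells = rate·(V+V_w)·°P
V_w = 22.1·((1.093−1)/(1.072−1)−1) = 6.4458
V_final = 22.1 + 6.4458 = 28.5458
°P = 259 − 259/1.072 = 17.3955
cells = 1.1·28.5458·17.3955

546.2267 billion cells


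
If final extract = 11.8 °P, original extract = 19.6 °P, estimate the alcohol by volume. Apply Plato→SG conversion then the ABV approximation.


SG = 259/(259 − P);  ABV = (OG − FG)·131.25
OG = 259/(259 − 19.6) = 1.0819
FG = 259/(259 − 11.8) = 1.0477
ABV = (1.0819 − 1.0477)·131.25

4.4804 % ABV


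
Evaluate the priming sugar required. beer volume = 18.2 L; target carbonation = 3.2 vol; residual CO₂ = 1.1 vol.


sugar = (target − residual)·4.0·V
sugar = (3.2 − 1.1)·4.0·18.2

152.8800 g


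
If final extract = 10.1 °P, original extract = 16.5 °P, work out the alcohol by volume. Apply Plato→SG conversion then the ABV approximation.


SG = 259/(259 − P);  ABV = (OG − FG)·131.25
OG = 259/(259 − 16.5) = 1.0680
FG = 259/(259 − 10.1) = 1.0406
ABV = (1.0680 − 1.0406)·131.25

3.6045 % ABV


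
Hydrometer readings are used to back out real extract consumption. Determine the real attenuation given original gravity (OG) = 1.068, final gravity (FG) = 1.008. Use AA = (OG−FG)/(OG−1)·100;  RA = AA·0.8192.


AA = (1.068 − 1.008)/(1.068 − 1)·100 = 88.2353
RA = 88.2353·0.8192

72.2824 %


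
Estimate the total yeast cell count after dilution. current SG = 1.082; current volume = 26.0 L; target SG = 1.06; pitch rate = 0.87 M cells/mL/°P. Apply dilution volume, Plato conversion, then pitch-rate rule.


V_w = V·((SG_c−1)/(SG_t−1)−1);  °P = 259 − 259/SG_t;  cells = rate·(V+V_w)·°P
V_w = 26.0·((1.082−1)/(1.06−1)−1) = 9.5333
V_final = 26.0 + 9.5333 = 35.5333
°P = 259 − 259/1.06 = 14.6604
cells = 0.87·35.5333·14.6604

453.2109 billion cells


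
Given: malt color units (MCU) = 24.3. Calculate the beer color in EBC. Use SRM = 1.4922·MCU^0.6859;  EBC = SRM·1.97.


SRM = 1.4922·24.3^0.6859 = 13.3111
EBC = 13.3111·1.97

26.2229 EBC


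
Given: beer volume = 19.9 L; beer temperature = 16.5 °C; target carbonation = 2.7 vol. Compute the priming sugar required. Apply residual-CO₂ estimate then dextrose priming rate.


residual = 14.695·(0.01821 + 0.09011·e^(−0.04·T));  sugar = (target − residual)·4.0·V
residual = 14.695·(0.01821 + 0.09011·e^(−0.04·16.5)) = 0.9520
sugar = (2.7 − 0.9520)·4.0·19.9

139.1413 g


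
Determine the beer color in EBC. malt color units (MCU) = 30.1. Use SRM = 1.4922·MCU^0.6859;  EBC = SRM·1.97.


SRM = 1.4922·30.1^0.6859 = 15.4161
EBC = 15.4161·1.97

30.3698 EBC


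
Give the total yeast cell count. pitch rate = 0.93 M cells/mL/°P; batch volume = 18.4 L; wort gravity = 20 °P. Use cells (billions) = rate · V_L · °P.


cells = 0.93 · 18.4 · 20

342.2400 billion cells


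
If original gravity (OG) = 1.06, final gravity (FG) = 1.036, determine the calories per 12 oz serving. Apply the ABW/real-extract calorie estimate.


ABW = (OG−FG)·131.25·0.79/FG;  °P = 259 − 259/SG (for OG→OE and FG→AE);  RE = 0.1808·OE + 0.8192·AE;  Cal = (6.9·ABW + 4·(RE−0.1))·FG·3.55
ABW = (1.06 − 1.036)·131.25·0.79/1.036 = 2.4020
OE = 259 − 259/1.06 = 14.6604 °P
AE = 259 − 259/1.036 = 9.0000 °P
RE = 0.1808·14.6604 + 0.8192·9.0000 = 10.0234 °P
Cal = (6.9·2.4020 + 4·(10.0234−0.1))·1.036·3.55

206.9409 kcal


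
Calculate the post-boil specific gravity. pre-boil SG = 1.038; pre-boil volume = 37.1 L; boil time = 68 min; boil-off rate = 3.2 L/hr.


V_post = V_pre − rate·(t/60);  SG_post = 1 + (SG_pre−1)·V_pre/V_post
V_post = 37.1 − 3.2·(68/60) = 33.4733
SG_post = 1 + (1.038 − 1)·37.1/33.4733

1.0421


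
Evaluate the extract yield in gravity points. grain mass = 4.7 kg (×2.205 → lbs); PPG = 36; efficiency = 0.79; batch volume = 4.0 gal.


points = lbs × PPG × eff / vol
lbs = 4.7 × 2.205 = 10.3635
points = 10.3635 × 36 × 0.79 / 4.0

73.6845 points


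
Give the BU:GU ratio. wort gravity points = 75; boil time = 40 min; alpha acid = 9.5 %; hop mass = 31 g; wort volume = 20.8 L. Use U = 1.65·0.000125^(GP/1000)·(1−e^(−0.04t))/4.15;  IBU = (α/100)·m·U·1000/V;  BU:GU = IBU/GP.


U = 1.65·0.000125^(75/1000)·(1−e^(−0.04·40))/4.15 = 0.1617
IBU = (9.5/100)·31·0.1617·1000/20.8 = 22.8974
BU:GU = 22.8974/75

0.3053


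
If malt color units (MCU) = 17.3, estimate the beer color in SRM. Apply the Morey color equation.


SRM = 1.4922 · MCU^0.6859
SRM = 1.4922 · 17.3^0.6859

10.5439 SRM


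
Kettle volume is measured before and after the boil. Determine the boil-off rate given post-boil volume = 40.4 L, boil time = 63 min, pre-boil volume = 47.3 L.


rate = (V_pre − V_post) / (t_min/60)
rate = (47.3 − 40.4) / (63/60)

6.5714 L/hr


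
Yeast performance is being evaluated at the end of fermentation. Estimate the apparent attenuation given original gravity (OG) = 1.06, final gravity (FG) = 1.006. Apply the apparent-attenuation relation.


AA = (OG − FG)/(OG − 1) · 100
AA = (1.06 − 1.006)/(1.06 − 1) · 100

90.0000 %


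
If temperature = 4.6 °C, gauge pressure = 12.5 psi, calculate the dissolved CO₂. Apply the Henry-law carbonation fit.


vols = (P + 14.695)·(0.01821 + 0.09011·e^(−0.04·T))
vols = (12.5 + 14.695)·(0.01821 + 0.09011·e^(−0.04·4.6))

2.5339 volumes


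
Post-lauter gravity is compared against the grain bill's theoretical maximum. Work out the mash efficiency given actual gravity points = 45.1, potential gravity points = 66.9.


efficiency = actual / potential × 100
efficiency = 45.1 / 66.9 × 100

67.4141 %


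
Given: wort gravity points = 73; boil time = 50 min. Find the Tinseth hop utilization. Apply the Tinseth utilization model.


U = 1.65·0.000125^(GP/1000) · (1 − e^(−0.04·t))/4.15
bigness = 1.65·0.000125^(73/1000) = 0.8562
boil_factor = (1 − e^(−0.04·50))/4.15 = 0.2084
U = 0.8562 · 0.2084

0.1784


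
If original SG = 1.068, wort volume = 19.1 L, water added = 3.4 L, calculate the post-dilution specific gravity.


SG_new = 1 + (SG_old − 1)·V_old/(V_old + V_water)
pts = (1.068 − 1)·1000·19.1/(19.1 + 3.4) = 57.7244
SG_new = 1 + 57.7244/1000

1.0577


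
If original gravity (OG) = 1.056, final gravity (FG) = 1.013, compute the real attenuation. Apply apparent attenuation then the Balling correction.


AA = (OG−FG)/(OG−1)·100;  RA = AA·0.8192
AA = (1.056 − 1.013)/(1.056 − 1)·100 = 76.7857
RA = 76.7857·0.8192

62.9029 %


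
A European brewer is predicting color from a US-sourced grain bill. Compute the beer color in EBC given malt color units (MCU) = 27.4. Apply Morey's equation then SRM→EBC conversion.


SRM = 1.4922·MCU^0.6859;  EBC = SRM·1.97
SRM = 1.4922·27.4^0.6859 = 14.4537
EBC = 14.4537·1.97

28.4739 EBC


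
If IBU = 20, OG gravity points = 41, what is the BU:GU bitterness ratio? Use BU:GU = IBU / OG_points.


BU:GU = 20 / 41

0.4878


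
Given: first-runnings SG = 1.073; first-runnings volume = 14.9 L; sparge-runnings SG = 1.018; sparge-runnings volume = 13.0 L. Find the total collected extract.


total = Σ (SG_i − 1)·1000·V_i
first = (1.073 − 1)·1000·14.9 = 1087.7000
sparge = (1.018 − 1)·1000·13.0 = 234.0000
total = 1087.7000 + 234.0000

1321.7000 gravity·L


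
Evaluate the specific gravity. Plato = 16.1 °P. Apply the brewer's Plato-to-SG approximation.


SG = 259/(259 − P)
SG = 259/(259 − 16.1)

1.0663


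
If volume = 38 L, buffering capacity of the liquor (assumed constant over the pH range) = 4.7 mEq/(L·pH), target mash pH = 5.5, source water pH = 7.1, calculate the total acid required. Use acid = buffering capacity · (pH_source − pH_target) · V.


acid = 4.7 · (7.1 − 5.5) · 38

285.7600 mEq


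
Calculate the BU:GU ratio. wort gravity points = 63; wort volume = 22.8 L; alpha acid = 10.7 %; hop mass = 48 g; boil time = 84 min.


U = 1.65·0.000125^(GP/1000)·(1−e^(−0.04t))/4.15;  IBU = (α/100)·m·U·1000/V;  BU:GU = IBU/GP
U = 1.65·0.000125^(63/1000)·(1−e^(−0.04·84))/4.15 = 0.2179
IBU = (10.7/100)·48·0.2179·1000/22.8 = 49.0770
BU:GU = 49.0770/63

0.7790


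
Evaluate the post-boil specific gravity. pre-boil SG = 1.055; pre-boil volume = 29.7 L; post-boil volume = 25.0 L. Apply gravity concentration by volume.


SG_post = 1 + (SG_pre − 1)·V_pre/V_post
pts_pre = (1.055 − 1)·1000 = 55.0000
pts_post = 55.0000·29.7/25.0 = 65.3400
SG_post = 1 + 65.3400/1000

1.0653


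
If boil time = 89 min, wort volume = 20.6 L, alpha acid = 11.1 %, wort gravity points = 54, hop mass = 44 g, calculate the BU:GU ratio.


U = 1.65·0.000125^(GP/1000)·(1−e^(−0.04t))/4.15;  IBU = (α/100)·m·U·1000/V;  BU:GU = IBU/GP
U = 1.65·0.000125^(54/1000)·(1−e^(−0.04·89))/4.15 = 0.2378
IBU = (11.1/100)·44·0.2378·1000/20.6 = 56.3699
BU:GU = 56.3699/54

1.0439


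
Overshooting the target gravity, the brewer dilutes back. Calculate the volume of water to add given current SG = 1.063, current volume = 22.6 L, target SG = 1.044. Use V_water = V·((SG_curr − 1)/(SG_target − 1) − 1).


V_water = 22.6·((1.063 − 1)/(1.044 − 1) − 1)

9.7591 L


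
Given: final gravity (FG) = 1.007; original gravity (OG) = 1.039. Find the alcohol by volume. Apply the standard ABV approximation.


ABV = (OG − FG) · 131.25
ABV = (1.039 − 1.007) · 131.25

4.2000 % ABV


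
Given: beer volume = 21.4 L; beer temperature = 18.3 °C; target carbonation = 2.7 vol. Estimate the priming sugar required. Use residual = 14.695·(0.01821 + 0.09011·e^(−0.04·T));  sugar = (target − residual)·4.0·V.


residual = 14.695·(0.01821 + 0.09011·e^(−0.04·18.3)) = 0.9044
sugar = (2.7 − 0.9044)·4.0·21.4

153.6992 g


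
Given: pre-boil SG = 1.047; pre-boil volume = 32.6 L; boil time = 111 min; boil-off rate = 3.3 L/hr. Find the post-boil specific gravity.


V_post = V_pre − rate·(t/60);  SG_post = 1 + (SG_pre−1)·V_pre/V_post
V_post = 32.6 − 3.3·(111/60) = 26.4950
SG_post = 1 + (1.047 − 1)·32.6/26.4950

1.0578


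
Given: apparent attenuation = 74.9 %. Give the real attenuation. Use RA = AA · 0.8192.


RA = 74.9 · 0.8192

61.3581 %


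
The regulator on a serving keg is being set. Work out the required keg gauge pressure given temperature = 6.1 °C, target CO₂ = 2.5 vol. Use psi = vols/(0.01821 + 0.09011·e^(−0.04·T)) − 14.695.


psi = 2.5/(0.01821 + 0.09011·e^(−0.04·6.1)) − 14.695

13.4550 psi


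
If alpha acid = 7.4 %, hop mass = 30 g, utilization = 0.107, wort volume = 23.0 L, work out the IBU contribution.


IBU = (α/100)·mass·U·1000 / V
IBU = (7.4/100)·30·0.107·1000 / 23.0

10.3278 IBU


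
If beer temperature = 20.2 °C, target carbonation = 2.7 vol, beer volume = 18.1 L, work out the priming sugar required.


residual = 14.695·(0.01821 + 0.09011·e^(−0.04·T));  sugar = (target − residual)·4.0·V
residual = 14.695·(0.01821 + 0.09011·e^(−0.04·20.2)) = 0.8578
sugar = (2.7 − 0.8578)·4.0·18.1

133.3723 g


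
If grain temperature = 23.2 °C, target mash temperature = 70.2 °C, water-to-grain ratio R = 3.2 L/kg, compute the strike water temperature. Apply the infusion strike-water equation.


T_strike = (0.41/R)·(T_mash − T_grain) + T_mash
T_strike = (0.41/3.2)·(70.2 − 23.2) + 70.2

76.2219 °C


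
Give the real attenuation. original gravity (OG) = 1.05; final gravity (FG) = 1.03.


AA = (OG−FG)/(OG−1)·100;  RA = AA·0.8192
AA = (1.05 − 1.03)/(1.05 − 1)·100 = 40.0000
RA = 40.0000·0.8192

32.7680 %


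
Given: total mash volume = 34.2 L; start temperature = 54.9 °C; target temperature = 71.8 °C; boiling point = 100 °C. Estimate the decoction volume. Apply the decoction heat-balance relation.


V_dec = V_total·(T_target − T_start)/(T_boil − T_start)
V_dec = 34.2·(71.8 − 54.9)/(100 − 54.9)

12.8155 L


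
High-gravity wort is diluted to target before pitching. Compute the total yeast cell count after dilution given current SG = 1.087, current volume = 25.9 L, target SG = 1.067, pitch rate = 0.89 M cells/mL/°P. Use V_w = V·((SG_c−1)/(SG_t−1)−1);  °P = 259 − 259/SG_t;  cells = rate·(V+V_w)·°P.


V_w = 25.9·((1.087−1)/(1.067−1)−1) = 7.7313
V_final = 25.9 + 7.7313 = 33.6313
°P = 259 − 259/1.067 = 16.2634
cells = 0.89·33.6313·16.2634

486.7930 billion cells


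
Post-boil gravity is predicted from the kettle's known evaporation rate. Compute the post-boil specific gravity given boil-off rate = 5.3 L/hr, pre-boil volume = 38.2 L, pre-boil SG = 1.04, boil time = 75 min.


V_post = V_pre − rate·(t/60);  SG_post = 1 + (SG_pre−1)·V_pre/V_post
V_post = 38.2 − 5.3·(75/60) = 31.5750
SG_post = 1 + (1.04 − 1)·38.2/31.5750

1.0484


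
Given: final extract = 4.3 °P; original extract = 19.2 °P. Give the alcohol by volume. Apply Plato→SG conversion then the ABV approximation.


SG = 259/(259 − P);  ABV = (OG − FG)·131.25
OG = 259/(259 − 19.2) = 1.0801
FG = 259/(259 − 4.3) = 1.0169
ABV = (1.0801 − 1.0169)·131.25

8.2929 % ABV


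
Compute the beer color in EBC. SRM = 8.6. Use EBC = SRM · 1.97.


EBC = 8.6 · 1.97

16.9420 EBC


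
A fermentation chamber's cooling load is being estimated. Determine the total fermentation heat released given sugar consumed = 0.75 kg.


Q = m_sugar · 590 kJ/kg
Q = 0.75 · 590

442.5000 kJ


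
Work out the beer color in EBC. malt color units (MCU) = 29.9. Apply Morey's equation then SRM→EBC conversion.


SRM = 1.4922·MCU^0.6859;  EBC = SRM·1.97
SRM = 1.4922·29.9^0.6859 = 15.3458
EBC = 15.3458·1.97

30.2313 EBC


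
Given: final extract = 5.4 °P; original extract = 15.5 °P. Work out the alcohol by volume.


SG = 259/(259 − P);  ABV = (OG − FG)·131.25
OG = 259/(259 − 15.5) = 1.0637
FG = 259/(259 − 5.4) = 1.0213
ABV = (1.0637 − 1.0213)·131.25

5.5600 % ABV


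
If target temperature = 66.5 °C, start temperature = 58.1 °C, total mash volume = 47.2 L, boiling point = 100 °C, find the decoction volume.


V_dec = V_total·(T_target − T_start)/(T_boil − T_start)
V_dec = 47.2·(66.5 − 58.1)/(100 − 58.1)

9.4625 L


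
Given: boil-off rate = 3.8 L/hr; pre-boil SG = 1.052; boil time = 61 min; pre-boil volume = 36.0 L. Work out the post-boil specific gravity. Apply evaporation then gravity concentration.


V_post = V_pre − rate·(t/60);  SG_post = 1 + (SG_pre−1)·V_pre/V_post
V_post = 36.0 − 3.8·(61/60) = 32.1367
SG_post = 1 + (1.052 − 1)·36.0/32.1367

1.0583


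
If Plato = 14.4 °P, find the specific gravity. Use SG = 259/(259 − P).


SG = 259/(259 − 14.4)

1.0589


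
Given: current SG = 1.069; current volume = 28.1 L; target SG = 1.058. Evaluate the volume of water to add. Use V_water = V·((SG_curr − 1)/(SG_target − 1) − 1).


V_water = 28.1·((1.069 − 1)/(1.058 − 1) − 1)

5.3293 L


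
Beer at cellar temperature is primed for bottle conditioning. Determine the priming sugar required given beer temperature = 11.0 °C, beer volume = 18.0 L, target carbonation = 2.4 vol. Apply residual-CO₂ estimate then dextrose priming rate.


residual = 14.695·(0.01821 + 0.09011·e^(−0.04·T));  sugar = (target − residual)·4.0·V
residual = 14.695·(0.01821 + 0.09011·e^(−0.04·11.0)) = 1.1204
sugar = (2.4 − 1.1204)·4.0·18.0

92.1307 g


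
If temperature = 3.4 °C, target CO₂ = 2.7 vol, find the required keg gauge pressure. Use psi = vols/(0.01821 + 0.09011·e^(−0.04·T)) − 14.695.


psi = 2.7/(0.01821 + 0.09011·e^(−0.04·3.4)) − 14.695

13.1798 psi


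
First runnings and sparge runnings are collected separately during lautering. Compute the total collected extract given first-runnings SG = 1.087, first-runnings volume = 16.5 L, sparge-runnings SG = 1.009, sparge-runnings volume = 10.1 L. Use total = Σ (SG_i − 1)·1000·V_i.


first = (1.087 − 1)·1000·16.5 = 1435.5000
sparge = (1.009 − 1)·1000·10.1 = 90.9000
total = 1435.5000 + 90.9000

1526.4000 gravity·L


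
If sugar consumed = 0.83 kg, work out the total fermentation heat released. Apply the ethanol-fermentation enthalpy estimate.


Q = m_sugar · 590 kJ/kg
Q = 0.83 · 590

489.7000 kJ


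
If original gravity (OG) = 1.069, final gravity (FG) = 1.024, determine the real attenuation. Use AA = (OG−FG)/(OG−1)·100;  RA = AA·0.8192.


AA = (1.069 − 1.024)/(1.069 − 1)·100 = 65.2174
RA = 65.2174·0.8192

53.4261 %


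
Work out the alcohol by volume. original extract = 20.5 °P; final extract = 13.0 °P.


SG = 259/(259 − P);  ABV = (OG − FG)·131.25
OG = 259/(259 − 20.5) = 1.0860
FG = 259/(259 − 13.0) = 1.0528
ABV = (1.0860 − 1.0528)·131.25

4.3455 % ABV


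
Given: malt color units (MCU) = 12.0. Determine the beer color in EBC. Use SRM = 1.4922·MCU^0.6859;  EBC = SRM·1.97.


SRM = 1.4922·12.0^0.6859 = 8.2042
EBC = 8.2042·1.97

16.1623 EBC


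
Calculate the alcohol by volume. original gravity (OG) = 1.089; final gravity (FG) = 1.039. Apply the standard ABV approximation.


ABV = (OG − FG) · 131.25
ABV = (1.089 − 1.039) · 131.25

6.5625 % ABV


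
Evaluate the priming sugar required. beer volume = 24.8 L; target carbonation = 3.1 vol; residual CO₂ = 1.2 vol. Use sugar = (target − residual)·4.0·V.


sugar = (3.1 − 1.2)·4.0·24.8

188.4800 g


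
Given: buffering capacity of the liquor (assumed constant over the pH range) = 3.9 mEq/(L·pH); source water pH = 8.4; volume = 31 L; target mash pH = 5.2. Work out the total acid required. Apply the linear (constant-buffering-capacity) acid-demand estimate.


acid = buffering capacity · (pH_source − pH_target) · V
acid = 3.9 · (8.4 − 5.2) · 31

386.8800 mEq


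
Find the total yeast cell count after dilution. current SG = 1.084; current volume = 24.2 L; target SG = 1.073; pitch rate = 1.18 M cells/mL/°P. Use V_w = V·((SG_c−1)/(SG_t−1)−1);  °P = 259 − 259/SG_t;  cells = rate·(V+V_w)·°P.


V_w = 24.2·((1.084−1)/(1.073−1)−1) = 3.6466
V_final = 24.2 + 3.6466 = 27.8466
°P = 259 − 259/1.073 = 17.6207
cells = 1.18·27.8466·17.6207

578.9975 billion cells


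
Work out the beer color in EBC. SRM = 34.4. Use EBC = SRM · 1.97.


EBC = 34.4 · 1.97

67.7680 EBC


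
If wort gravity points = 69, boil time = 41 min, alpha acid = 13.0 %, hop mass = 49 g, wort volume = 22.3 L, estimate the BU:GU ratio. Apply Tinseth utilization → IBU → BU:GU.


U = 1.65·0.000125^(GP/1000)·(1−e^(−0.04t))/4.15;  IBU = (α/100)·m·U·1000/V;  BU:GU = IBU/GP
U = 1.65·0.000125^(69/1000)·(1−e^(−0.04·41))/4.15 = 0.1724
IBU = (13.0/100)·49·0.1724·1000/22.3 = 49.2383
BU:GU = 49.2383/69

0.7136


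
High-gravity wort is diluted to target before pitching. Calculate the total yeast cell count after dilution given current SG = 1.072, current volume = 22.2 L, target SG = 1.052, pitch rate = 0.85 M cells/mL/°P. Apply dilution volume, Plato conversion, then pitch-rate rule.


V_w = V·((SG_c−1)/(SG_t−1)−1);  °P = 259 − 259/SG_t;  cells = rate·(V+V_w)·°P
V_w = 22.2·((1.072−1)/(1.052−1)−1) = 8.5385
V_final = 22.2 + 8.5385 = 30.7385
°P = 259 − 259/1.052 = 12.8023
cells = 0.85·30.7385·12.8023

334.4941 billion cells


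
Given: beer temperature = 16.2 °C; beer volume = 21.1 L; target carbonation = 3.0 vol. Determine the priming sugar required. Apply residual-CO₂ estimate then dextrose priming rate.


residual = 14.695·(0.01821 + 0.09011·e^(−0.04·T));  sugar = (target − residual)·4.0·V
residual = 14.695·(0.01821 + 0.09011·e^(−0.04·16.2)) = 0.9603
sugar = (3.0 − 0.9603)·4.0·21.1

172.1544 g


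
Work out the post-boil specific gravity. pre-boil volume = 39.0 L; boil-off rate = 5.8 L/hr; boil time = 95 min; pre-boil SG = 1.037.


V_post = V_pre − rate·(t/60);  SG_post = 1 + (SG_pre−1)·V_pre/V_post
V_post = 39.0 − 5.8·(95/60) = 29.8167
SG_post = 1 + (1.037 − 1)·39.0/29.8167

1.0484


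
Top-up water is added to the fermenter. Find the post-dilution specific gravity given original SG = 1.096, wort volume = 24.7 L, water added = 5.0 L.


SG_new = 1 + (SG_old − 1)·V_old/(V_old + V_water)
pts = (1.096 − 1)·1000·24.7/(24.7 + 5.0) = 79.8384
SG_new = 1 + 79.8384/1000

1.0798


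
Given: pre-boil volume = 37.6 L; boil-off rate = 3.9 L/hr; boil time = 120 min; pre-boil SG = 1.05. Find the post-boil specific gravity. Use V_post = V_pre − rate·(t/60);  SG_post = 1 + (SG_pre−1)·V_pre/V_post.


V_post = 37.6 − 3.9·(120/60) = 29.8000
SG_post = 1 + (1.05 − 1)·37.6/29.8000

1.0631


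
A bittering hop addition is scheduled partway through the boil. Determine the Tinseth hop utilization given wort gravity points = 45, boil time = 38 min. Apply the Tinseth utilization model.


U = 1.65·0.000125^(GP/1000) · (1 − e^(−0.04·t))/4.15
bigness = 1.65·0.000125^(45/1000) = 1.1011
boil_factor = (1 − e^(−0.04·38))/4.15 = 0.1883
U = 1.1011 · 0.1883

0.2073


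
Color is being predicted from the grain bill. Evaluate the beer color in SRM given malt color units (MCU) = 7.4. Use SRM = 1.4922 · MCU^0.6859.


SRM = 1.4922 · 7.4^0.6859

5.8889 SRM


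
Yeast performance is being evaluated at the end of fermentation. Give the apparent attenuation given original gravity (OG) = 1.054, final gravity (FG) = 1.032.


AA = (OG − FG)/(OG − 1) · 100
AA = (1.054 − 1.032)/(1.054 − 1) · 100

40.7407 %


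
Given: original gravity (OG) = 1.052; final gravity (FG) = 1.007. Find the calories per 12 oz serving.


ABW = (OG−FG)·131.25·0.79/FG;  °P = 259 − 259/SG (for OG→OE and FG→AE);  RE = 0.1808·OE + 0.8192·AE;  Cal = (6.9·ABW + 4·(RE−0.1))·FG·3.55
ABW = (1.052 − 1.007)·131.25·0.79/1.007 = 4.6335
OE = 259 − 259/1.052 = 12.8023 °P
AE = 259 − 259/1.007 = 1.8004 °P
RE = 0.1808·12.8023 + 0.8192·1.8004 = 3.7895 °P
Cal = (6.9·4.6335 + 4·(3.7895−0.1))·1.007·3.55

167.0503 kcal


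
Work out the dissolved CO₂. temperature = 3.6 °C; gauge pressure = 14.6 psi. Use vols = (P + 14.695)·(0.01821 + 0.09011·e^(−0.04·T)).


vols = (14.6 + 14.695)·(0.01821 + 0.09011·e^(−0.04·3.6))

2.8192 volumes


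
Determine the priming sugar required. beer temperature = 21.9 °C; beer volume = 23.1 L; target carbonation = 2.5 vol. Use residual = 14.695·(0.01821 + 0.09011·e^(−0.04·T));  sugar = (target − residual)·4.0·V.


residual = 14.695·(0.01821 + 0.09011·e^(−0.04·21.9)) = 0.8190
sugar = (2.5 − 0.8190)·4.0·23.1

155.3208 g


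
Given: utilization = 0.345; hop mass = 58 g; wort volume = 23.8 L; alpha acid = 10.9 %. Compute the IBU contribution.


IBU = (α/100)·mass·U·1000 / V
IBU = (10.9/100)·58·0.345·1000 / 23.8

91.6424 IBU


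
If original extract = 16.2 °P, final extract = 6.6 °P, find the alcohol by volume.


SG = 259/(259 − P);  ABV = (OG − FG)·131.25
OG = 259/(259 − 16.2) = 1.0667
FG = 259/(259 − 6.6) = 1.0261
ABV = (1.0667 − 1.0261)·131.25

5.3252 % ABV


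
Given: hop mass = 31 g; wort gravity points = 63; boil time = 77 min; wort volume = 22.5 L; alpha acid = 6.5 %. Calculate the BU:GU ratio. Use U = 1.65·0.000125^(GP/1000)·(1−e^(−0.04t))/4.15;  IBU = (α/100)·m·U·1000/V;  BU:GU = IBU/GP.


U = 1.65·0.000125^(63/1000)·(1−e^(−0.04·77))/4.15 = 0.2153
IBU = (6.5/100)·31·0.2153·1000/22.5 = 19.2842
BU:GU = 19.2842/63

0.3061


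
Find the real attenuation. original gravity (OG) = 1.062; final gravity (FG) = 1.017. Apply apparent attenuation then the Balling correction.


AA = (OG−FG)/(OG−1)·100;  RA = AA·0.8192
AA = (1.062 − 1.017)/(1.062 − 1)·100 = 72.5806
RA = 72.5806·0.8192

59.4581 %


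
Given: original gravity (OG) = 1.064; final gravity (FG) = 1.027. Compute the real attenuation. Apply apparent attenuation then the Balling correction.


AA = (OG−FG)/(OG−1)·100;  RA = AA·0.8192
AA = (1.064 − 1.027)/(1.064 − 1)·100 = 57.8125
RA = 57.8125·0.8192

47.3600 %


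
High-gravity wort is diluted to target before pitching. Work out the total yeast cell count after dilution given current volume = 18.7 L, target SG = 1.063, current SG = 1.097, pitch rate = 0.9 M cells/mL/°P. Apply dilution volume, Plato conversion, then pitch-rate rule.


V_w = V·((SG_c−1)/(SG_t−1)−1);  °P = 259 − 259/SG_t;  cells = rate·(V+V_w)·°P
V_w = 18.7·((1.097−1)/(1.063−1)−1) = 10.0921
V_final = 18.7 + 10.0921 = 28.7921
°P = 259 − 259/1.063 = 15.3500
cells = 0.9·28.7921·15.3500

397.7611 billion cells


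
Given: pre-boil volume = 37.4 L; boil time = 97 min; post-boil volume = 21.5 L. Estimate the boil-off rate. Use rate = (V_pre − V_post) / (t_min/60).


rate = (37.4 − 21.5) / (97/60)

9.8351 L/hr


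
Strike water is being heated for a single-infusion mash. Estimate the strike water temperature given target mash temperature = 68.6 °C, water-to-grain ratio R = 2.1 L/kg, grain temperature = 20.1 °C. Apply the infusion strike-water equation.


T_strike = (0.41/R)·(T_mash − T_grain) + T_mash
T_strike = (0.41/2.1)·(68.6 − 20.1) + 68.6

78.0690 °C


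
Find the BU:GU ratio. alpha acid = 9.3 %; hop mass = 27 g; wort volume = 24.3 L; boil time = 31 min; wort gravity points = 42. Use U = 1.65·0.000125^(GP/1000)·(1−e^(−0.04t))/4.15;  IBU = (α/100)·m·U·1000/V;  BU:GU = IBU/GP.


U = 1.65·0.000125^(42/1000)·(1−e^(−0.04·31))/4.15 = 0.1937
IBU = (9.3/100)·27·0.1937·1000/24.3 = 20.0162
BU:GU = 20.0162/42

0.4766


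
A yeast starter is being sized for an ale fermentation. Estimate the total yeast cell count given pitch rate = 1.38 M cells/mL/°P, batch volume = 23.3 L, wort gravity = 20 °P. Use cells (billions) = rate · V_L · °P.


cells = 1.38 · 23.3 · 20

643.0800 billion cells


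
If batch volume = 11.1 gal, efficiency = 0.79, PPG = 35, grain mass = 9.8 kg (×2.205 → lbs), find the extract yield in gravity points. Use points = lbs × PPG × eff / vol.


lbs = 9.8 × 2.205 = 21.6090
points = 21.6090 × 35 × 0.79 / 11.1

53.8278 points


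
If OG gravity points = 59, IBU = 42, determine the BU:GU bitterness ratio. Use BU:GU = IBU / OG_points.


BU:GU = 42 / 59

0.7119


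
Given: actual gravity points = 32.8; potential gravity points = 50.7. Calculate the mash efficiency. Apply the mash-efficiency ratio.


efficiency = actual / potential × 100
efficiency = 32.8 / 50.7 × 100

64.6943 %


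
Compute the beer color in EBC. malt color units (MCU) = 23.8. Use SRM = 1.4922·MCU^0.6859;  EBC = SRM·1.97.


SRM = 1.4922·23.8^0.6859 = 13.1226
EBC = 13.1226·1.97

25.8516 EBC


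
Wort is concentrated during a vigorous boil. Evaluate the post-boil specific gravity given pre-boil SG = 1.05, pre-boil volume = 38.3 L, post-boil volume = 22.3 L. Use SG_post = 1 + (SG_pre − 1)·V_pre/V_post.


pts_pre = (1.05 − 1)·1000 = 50.0000
pts_post = 50.0000·38.3/22.3 = 85.8744
SG_post = 1 + 85.8744/1000

1.0859


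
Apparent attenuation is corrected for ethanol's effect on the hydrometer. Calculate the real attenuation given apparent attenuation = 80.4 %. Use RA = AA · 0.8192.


RA = 80.4 · 0.8192

65.8637 %


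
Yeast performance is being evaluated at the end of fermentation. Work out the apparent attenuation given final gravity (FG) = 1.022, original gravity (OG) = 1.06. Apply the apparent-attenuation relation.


AA = (OG − FG)/(OG − 1) · 100
AA = (1.06 − 1.022)/(1.06 − 1) · 100

63.3333 %


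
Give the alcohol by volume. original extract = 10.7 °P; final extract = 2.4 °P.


SG = 259/(259 − P);  ABV = (OG − FG)·131.25
OG = 259/(259 − 10.7) = 1.0431
FG = 259/(259 − 2.4) = 1.0094
ABV = (1.0431 − 1.0094)·131.25

4.4284 % ABV


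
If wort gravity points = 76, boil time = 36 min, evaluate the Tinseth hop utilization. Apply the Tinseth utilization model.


U = 1.65·0.000125^(GP/1000) · (1 − e^(−0.04·t))/4.15
bigness = 1.65·0.000125^(76/1000) = 0.8334
boil_factor = (1 − e^(−0.04·36))/4.15 = 0.1839
U = 0.8334 · 0.1839

0.1532


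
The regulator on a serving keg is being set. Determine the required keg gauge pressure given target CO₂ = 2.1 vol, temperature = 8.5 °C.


psi = vols/(0.01821 + 0.09011·e^(−0.04·T)) − 14.695
psi = 2.1/(0.01821 + 0.09011·e^(−0.04·8.5)) − 14.695

10.8066 psi


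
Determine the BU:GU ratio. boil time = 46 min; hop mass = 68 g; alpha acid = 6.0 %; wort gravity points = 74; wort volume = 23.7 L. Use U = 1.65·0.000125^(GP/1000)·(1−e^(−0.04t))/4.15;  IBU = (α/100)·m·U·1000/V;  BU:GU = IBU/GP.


U = 1.65·0.000125^(74/1000)·(1−e^(−0.04·46))/4.15 = 0.1720
IBU = (6.0/100)·68·0.1720·1000/23.7 = 29.6080
BU:GU = 29.6080/74

0.4001


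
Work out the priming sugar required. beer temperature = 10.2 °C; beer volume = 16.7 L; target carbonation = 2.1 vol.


residual = 14.695·(0.01821 + 0.09011·e^(−0.04·T));  sugar = (target − residual)·4.0·V
residual = 14.695·(0.01821 + 0.09011·e^(−0.04·10.2)) = 1.1481
sugar = (2.1 − 1.1481)·4.0·16.7

63.5843 g


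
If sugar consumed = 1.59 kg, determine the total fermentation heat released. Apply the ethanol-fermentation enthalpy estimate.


Q = m_sugar · 590 kJ/kg
Q = 1.59 · 590

938.1000 kJ


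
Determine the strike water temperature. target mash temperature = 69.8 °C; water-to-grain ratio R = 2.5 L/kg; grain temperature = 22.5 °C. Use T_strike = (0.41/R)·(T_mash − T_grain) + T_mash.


T_strike = (0.41/2.5)·(69.8 − 22.5) + 69.8

77.5572 °C


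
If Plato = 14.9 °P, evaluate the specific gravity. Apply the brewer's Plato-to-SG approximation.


SG = 259/(259 − P)
SG = 259/(259 − 14.9)

1.0610


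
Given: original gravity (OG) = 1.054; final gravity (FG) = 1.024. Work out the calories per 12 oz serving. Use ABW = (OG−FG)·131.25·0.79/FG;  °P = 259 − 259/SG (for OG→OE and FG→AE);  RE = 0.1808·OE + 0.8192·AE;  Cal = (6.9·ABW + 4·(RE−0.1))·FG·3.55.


ABW = (1.054 − 1.024)·131.25·0.79/1.024 = 3.0377
OE = 259 − 259/1.054 = 13.2694 °P
AE = 259 − 259/1.024 = 6.0703 °P
RE = 0.1808·13.2694 + 0.8192·6.0703 = 7.3719 °P
Cal = (6.9·3.0377 + 4·(7.3719−0.1))·1.024·3.55

181.9342 kcal


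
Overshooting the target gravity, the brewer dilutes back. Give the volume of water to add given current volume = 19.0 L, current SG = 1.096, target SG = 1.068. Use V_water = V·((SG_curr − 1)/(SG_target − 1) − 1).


V_water = 19.0·((1.096 − 1)/(1.068 − 1) − 1)

7.8235 L


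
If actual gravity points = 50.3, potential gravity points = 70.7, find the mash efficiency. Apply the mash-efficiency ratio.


efficiency = actual / potential × 100
efficiency = 50.3 / 70.7 × 100

71.1457 %


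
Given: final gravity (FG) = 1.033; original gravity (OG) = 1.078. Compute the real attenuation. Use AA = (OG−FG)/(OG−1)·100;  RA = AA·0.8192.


AA = (1.078 − 1.033)/(1.078 − 1)·100 = 57.6923
RA = 57.6923·0.8192

47.2615 %


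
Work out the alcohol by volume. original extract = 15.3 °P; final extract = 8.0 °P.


SG = 259/(259 − P);  ABV = (OG − FG)·131.25
OG = 259/(259 − 15.3) = 1.0628
FG = 259/(259 − 8.0) = 1.0319
ABV = (1.0628 − 1.0319)·131.25

4.0569 % ABV


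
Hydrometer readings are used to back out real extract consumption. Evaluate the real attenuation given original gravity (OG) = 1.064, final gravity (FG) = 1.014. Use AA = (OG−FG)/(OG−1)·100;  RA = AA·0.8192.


AA = (1.064 − 1.014)/(1.064 − 1)·100 = 78.1250
RA = 78.1250·0.8192

64.0000 %


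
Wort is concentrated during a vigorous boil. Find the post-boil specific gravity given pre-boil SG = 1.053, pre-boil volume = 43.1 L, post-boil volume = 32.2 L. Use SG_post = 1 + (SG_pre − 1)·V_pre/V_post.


pts_pre = (1.053 − 1)·1000 = 53.0000
pts_post = 53.0000·43.1/32.2 = 70.9410
SG_post = 1 + 70.9410/1000

1.0709


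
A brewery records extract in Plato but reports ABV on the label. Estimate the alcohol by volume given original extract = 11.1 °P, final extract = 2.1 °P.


SG = 259/(259 − P);  ABV = (OG − FG)·131.25
OG = 259/(259 − 11.1) = 1.0448
FG = 259/(259 − 2.1) = 1.0082
ABV = (1.0448 − 1.0082)·131.25

4.8040 % ABV


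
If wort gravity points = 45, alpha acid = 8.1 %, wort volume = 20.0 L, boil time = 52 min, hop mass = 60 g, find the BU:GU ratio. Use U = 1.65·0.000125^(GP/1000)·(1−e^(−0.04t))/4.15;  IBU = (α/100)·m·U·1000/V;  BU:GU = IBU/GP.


U = 1.65·0.000125^(45/1000)·(1−e^(−0.04·52))/4.15 = 0.2322
IBU = (8.1/100)·60·0.2322·1000/20.0 = 56.4216
BU:GU = 56.4216/45

1.2538


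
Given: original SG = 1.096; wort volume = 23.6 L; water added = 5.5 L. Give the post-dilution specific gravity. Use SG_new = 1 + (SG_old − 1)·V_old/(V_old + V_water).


pts = (1.096 − 1)·1000·23.6/(23.6 + 5.5) = 77.8557
SG_new = 1 + 77.8557/1000

1.0779


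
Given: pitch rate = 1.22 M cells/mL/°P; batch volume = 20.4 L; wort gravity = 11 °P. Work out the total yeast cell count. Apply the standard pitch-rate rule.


cells (billions) = rate · V_L · °P
cells = 1.22 · 20.4 · 11

273.7680 billion cells


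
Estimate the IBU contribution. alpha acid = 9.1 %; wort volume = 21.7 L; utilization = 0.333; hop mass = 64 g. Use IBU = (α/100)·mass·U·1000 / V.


IBU = (9.1/100)·64·0.333·1000 / 21.7

89.3729 IBU


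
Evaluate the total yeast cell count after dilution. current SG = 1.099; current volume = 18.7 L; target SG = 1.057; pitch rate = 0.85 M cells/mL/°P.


V_w = V·((SG_c−1)/(SG_t−1)−1);  °P = 259 − 259/SG_t;  cells = rate·(V+V_w)·°P
V_w = 18.7·((1.099−1)/(1.057−1)−1) = 13.7789
V_final = 18.7 + 13.7789 = 32.4789
°P = 259 − 259/1.057 = 13.9669
cells = 0.85·32.4789·13.9669

385.5853 billion cells


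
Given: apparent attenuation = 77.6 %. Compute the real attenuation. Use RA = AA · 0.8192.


RA = 77.6 · 0.8192

63.5699 %


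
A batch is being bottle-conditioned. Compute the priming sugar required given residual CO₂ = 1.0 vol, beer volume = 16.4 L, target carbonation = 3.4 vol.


sugar = (target − residual)·4.0·V
sugar = (3.4 − 1.0)·4.0·16.4

157.4400 g
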